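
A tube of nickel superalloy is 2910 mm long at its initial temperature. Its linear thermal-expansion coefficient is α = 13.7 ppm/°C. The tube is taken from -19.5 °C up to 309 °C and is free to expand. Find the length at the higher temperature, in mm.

2923.1 mm

ΔT = 309 − (-19.5) = 328.5 K.
ΔL = α·L₀·ΔT = 13.7×10⁻⁶ × 2910 mm × 328.5 K = 13.1 mm.
L = L₀ + ΔL = 2910 + 13.1 = 2923.1 mm.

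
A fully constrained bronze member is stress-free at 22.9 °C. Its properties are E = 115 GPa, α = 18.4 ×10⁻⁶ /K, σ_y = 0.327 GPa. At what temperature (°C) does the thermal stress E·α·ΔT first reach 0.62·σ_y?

σ_y = 0.327 GPa = 327.0 MPa.
E·α·ΔT = 202.7 MPa ⇒ ΔT = 202.7 / (115.0×10³ × 18.4×10⁻⁶) = 95.81 K.
T = 22.9 + 95.81 = 118.7 °C.

119 °C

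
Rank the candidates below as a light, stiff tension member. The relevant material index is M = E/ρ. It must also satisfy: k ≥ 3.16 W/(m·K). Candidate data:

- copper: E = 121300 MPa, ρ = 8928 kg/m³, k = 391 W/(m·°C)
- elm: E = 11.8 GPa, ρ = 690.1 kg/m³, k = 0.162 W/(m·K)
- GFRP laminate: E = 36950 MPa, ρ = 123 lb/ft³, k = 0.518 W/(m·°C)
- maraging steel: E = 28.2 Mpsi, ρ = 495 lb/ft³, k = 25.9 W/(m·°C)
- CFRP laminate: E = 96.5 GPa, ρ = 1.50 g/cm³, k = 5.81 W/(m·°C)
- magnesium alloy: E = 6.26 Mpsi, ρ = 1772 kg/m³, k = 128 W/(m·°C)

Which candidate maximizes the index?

Screen on constraints: k ≥ 3.16 W/(m·K). Survivors: copper, maraging steel, CFRP laminate, magnesium alloy.
After converting to SI:
  copper: E = 121.3 GPa, ρ = 8928 kg/m³
  maraging steel: E = 194.4 GPa, ρ = 7929 kg/m³
  CFRP laminate: E = 96.50 GPa, ρ = 1500 kg/m³
  magnesium alloy: E = 43.16 GPa, ρ = 1772 kg/m³
  CFRP laminate: M = 64.3 MN·m/kg
  maraging steel: M = 24.5 MN·m/kg
  magnesium alloy: M = 24.4 MN·m/kg
  copper: M = 13.6 MN·m/kg
CFRP laminate has the largest M.

CFRP laminate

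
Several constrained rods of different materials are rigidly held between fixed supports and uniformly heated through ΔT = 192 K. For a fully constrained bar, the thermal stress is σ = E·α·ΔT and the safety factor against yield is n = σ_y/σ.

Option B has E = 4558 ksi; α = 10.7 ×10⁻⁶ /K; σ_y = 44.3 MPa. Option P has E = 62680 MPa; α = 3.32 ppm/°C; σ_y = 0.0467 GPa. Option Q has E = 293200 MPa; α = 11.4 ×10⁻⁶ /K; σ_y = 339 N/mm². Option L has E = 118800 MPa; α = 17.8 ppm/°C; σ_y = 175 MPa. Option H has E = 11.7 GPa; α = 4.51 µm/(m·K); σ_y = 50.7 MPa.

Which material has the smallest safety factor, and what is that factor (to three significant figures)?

option L, n = 0.431

Per material, after unit conversion:
  option B: E = 31.43, α = 10.7, σ_y = 44.30 → σ = 64.6 MPa, n = 0.686
  option P: E = 62.68, α = 3.32, σ_y = 46.70 → σ = 40.0 MPa, n = 1.17
  option Q: E = 293.2, α = 11.4, σ_y = 339.0 → σ = 642 MPa, n = 0.528
  option L: E = 118.8, α = 17.8, σ_y = 175.0 → σ = 406 MPa, n = 0.431
  option H: E = 11.70, α = 4.51, σ_y = 50.70 → σ = 10.1 MPa, n = 5.00
The minimum is option L at n = 0.431.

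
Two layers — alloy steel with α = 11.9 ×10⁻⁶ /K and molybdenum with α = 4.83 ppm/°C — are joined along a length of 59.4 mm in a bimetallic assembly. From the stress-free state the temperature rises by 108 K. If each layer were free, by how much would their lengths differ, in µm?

45.4 µm

Δα = |11.9 − 4.83|×10⁻⁶/K = 7.07×10⁻⁶/K.
ΔL_mismatch = Δα·L·ΔT = 7.07×10⁻⁶ × 59.4 mm × 108.0 K = 45.4 µm.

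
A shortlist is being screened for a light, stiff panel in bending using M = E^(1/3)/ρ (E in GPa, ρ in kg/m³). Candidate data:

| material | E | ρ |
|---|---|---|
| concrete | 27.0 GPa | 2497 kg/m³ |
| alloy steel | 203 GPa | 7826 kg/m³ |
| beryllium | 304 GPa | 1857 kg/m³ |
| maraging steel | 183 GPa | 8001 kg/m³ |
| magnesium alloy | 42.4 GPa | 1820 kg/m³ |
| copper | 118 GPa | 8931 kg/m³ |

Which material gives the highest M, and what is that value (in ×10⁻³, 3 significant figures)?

beryllium, M = 3.62×10⁻³

Computing M directly (units already consistent):
  beryllium: M = 3.62×10⁻³
  magnesium alloy: M = 1.92×10⁻³
  concrete: M = 1.20×10⁻³
  alloy steel: M = 0.751×10⁻³
  maraging steel: M = 0.710×10⁻³
  copper: M = 0.549×10⁻³
Highest index: beryllium.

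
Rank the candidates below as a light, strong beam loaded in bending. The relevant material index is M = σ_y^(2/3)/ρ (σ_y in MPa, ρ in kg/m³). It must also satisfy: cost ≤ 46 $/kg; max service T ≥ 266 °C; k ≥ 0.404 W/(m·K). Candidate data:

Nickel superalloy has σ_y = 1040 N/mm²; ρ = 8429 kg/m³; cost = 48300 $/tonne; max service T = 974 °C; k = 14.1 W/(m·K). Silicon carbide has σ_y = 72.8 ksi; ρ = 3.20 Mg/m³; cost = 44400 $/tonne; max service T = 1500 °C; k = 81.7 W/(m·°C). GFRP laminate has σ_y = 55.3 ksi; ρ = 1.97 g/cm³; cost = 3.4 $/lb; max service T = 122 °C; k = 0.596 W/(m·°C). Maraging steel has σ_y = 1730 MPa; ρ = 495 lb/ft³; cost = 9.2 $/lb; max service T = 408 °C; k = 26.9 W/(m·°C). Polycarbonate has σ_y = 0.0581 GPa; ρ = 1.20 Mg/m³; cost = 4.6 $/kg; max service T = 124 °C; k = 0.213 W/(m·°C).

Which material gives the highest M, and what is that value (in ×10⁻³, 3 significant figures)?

silicon carbide, M = 19.7×10⁻³

Screen on constraints: cost ≤ 46 $/kg; max service T ≥ 266 °C; k ≥ 0.404 W/(m·K). Survivors: silicon carbide, maraging steel.
After converting to SI:
  silicon carbide: σ_y = 501.9 MPa, ρ = 3200 kg/m³
  maraging steel: σ_y = 1730 MPa, ρ = 7929 kg/m³
  silicon carbide: M = 19.7×10⁻³
  maraging steel: M = 18.2×10⁻³
Silicon carbide ranks first.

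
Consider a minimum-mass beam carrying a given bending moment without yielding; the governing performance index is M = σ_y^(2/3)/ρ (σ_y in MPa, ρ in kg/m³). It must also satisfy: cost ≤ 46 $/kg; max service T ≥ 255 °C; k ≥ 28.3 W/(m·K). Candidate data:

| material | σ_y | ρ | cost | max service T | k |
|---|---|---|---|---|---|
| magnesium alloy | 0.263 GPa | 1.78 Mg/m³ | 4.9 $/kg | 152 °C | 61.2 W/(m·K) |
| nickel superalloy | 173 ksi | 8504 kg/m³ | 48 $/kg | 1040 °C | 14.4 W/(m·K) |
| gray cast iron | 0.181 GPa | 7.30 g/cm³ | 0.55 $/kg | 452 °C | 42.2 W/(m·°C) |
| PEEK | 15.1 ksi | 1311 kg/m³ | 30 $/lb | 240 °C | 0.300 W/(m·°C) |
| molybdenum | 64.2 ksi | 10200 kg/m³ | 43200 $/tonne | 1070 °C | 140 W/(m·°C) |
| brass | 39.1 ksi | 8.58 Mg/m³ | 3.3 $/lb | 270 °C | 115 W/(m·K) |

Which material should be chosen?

Screen on constraints: cost ≤ 46 $/kg; max service T ≥ 255 °C; k ≥ 28.3 W/(m·K). Survivors: gray cast iron, molybdenum, brass.
In SI units:
  gray cast iron: σ_y = 181.0 MPa, ρ = 7300 kg/m³
  molybdenum: σ_y = 442.6 MPa, ρ = 10200 kg/m³
  brass: σ_y = 269.6 MPa, ρ = 8580 kg/m³
  molybdenum: M = 5.69×10⁻³
  brass: M = 4.86×10⁻³
  gray cast iron: M = 4.38×10⁻³
Highest index: molybdenum.

molybdenum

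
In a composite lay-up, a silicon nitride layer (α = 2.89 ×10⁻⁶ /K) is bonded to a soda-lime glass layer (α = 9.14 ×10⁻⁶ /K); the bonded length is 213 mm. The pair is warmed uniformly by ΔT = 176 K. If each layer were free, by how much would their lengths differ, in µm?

234 µm

Δα = |2.89 − 9.14|×10⁻⁶/K = 6.25×10⁻⁶/K.
ΔL_mismatch = Δα·L·ΔT = 6.25×10⁻⁶ × 213.0 mm × 176.0 K = 234 µm.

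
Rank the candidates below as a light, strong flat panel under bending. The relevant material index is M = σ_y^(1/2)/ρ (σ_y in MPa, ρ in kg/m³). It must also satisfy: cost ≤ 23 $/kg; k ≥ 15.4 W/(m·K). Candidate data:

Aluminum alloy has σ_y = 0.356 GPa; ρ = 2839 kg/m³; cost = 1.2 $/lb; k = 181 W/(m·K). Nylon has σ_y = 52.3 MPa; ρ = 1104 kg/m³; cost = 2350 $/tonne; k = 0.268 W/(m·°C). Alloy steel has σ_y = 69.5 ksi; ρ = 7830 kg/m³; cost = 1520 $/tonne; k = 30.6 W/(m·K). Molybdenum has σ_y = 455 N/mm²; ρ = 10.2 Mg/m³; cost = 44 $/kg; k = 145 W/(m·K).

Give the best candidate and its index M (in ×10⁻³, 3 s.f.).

aluminum alloy, M = 6.65×10⁻³

Screen on constraints: cost ≤ 23 $/kg; k ≥ 15.4 W/(m·K). Survivors: aluminum alloy, alloy steel.
Putting every candidate on a common basis:
  aluminum alloy: σ_y = 356.0 MPa, ρ = 2839 kg/m³
  alloy steel: σ_y = 479.2 MPa, ρ = 7830 kg/m³
  aluminum alloy: M = 6.65×10⁻³
  alloy steel: M = 2.80×10⁻³
The maximum is for aluminum alloy.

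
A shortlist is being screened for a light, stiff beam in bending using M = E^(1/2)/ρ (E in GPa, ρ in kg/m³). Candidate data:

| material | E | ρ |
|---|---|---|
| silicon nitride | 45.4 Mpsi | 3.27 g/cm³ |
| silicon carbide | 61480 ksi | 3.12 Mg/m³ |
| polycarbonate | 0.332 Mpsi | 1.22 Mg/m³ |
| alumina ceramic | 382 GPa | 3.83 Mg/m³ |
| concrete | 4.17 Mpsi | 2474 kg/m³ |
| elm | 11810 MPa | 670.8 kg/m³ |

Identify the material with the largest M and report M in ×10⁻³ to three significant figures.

silicon carbide, M = 6.60×10⁻³

Normalizing units and computing the index:
  silicon nitride: E = 313.0 GPa, ρ = 3270 kg/m³
  silicon carbide: E = 423.9 GPa, ρ = 3120 kg/m³
  polycarbonate: E = 2.289 GPa, ρ = 1220 kg/m³
  alumina ceramic: E = 382.0 GPa, ρ = 3830 kg/m³
  concrete: E = 28.75 GPa, ρ = 2474 kg/m³
  elm: E = 11.81 GPa, ρ = 670.8 kg/m³
  silicon carbide: M = 6.60×10⁻³
  silicon nitride: M = 5.41×10⁻³
  elm: M = 5.12×10⁻³
  alumina ceramic: M = 5.10×10⁻³
  concrete: M = 2.17×10⁻³
  polycarbonate: M = 1.24×10⁻³
Silicon carbide has the largest M.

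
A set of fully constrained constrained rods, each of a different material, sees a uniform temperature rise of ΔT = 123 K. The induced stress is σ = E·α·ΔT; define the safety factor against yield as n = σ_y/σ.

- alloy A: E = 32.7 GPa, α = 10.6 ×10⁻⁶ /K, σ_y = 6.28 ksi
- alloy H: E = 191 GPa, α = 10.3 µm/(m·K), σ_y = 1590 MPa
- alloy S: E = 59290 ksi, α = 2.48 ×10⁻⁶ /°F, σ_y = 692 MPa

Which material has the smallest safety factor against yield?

alloy A

Per material, after unit conversion:
  alloy A: E = 32.70, α = 10.6, σ_y = 43.30 → σ = 42.6 MPa, n = 1.02
  alloy H: E = 191.0, α = 10.3, σ_y = 1590 → σ = 242 MPa, n = 6.57
  alloy S: E = 408.8, α = 4.46, σ_y = 692.0 → σ = 224 MPa, n = 3.08
Smallest n: alloy A with n = 1.02.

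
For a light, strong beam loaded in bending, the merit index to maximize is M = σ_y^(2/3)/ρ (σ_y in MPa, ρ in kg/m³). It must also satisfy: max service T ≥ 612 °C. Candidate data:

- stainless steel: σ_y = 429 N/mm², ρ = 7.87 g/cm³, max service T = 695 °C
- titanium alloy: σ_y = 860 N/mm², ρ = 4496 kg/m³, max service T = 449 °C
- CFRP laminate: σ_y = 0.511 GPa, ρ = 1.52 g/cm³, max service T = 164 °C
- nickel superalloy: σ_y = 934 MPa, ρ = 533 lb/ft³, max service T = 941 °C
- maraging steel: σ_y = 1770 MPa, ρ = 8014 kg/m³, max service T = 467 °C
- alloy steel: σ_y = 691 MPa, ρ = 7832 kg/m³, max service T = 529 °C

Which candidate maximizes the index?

Screen on constraints: max service T ≥ 612 °C. Survivors: stainless steel, nickel superalloy.
Convert each candidate to consistent units, then evaluate M:
  stainless steel: σ_y = 429.0 MPa, ρ = 7870 kg/m³
  nickel superalloy: σ_y = 934.0 MPa, ρ = 8538 kg/m³
  nickel superalloy: M = 11.2×10⁻³
  stainless steel: M = 7.23×10⁻³
Nickel superalloy has the largest M.

nickel superalloy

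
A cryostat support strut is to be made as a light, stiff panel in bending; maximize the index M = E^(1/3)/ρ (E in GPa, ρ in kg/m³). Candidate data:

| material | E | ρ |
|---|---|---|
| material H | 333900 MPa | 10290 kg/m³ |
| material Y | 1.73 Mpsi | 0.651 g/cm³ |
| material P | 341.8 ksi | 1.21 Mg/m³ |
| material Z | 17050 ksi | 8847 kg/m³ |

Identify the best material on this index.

In SI units:
  material H: E = 333.9 GPa, ρ = 10290 kg/m³
  material Y: E = 11.93 GPa, ρ = 651.0 kg/m³
  material P: E = 2.357 GPa, ρ = 1210 kg/m³
  material Z: E = 117.6 GPa, ρ = 8847 kg/m³
  material Y: M = 3.51×10⁻³
  material P: M = 1.10×10⁻³
  material H: M = 0.674×10⁻³
  material Z: M = 0.554×10⁻³
Material Y ranks first.

material Y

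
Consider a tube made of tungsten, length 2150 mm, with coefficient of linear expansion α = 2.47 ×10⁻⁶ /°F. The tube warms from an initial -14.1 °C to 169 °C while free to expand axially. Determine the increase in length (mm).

1.75 mm

Convert α: 2.47×10⁻⁶/°F × (9/5) = 4.45×10⁻⁶/K.
ΔT = 169 − (-14.1) = 183.1 K.
ΔL = α·L₀·ΔT = 4.45×10⁻⁶ × 2150 mm × 183.1 K = 1.75 mm.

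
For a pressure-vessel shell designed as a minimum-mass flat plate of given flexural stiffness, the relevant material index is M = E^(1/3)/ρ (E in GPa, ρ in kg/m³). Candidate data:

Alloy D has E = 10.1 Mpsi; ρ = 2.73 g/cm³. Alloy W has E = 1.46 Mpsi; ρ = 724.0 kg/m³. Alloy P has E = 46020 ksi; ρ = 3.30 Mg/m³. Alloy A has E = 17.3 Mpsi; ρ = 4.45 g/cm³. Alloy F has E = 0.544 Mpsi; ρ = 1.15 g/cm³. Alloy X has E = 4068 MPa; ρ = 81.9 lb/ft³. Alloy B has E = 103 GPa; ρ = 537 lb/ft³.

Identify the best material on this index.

alloy W

Normalizing units and computing the index:
  alloy D: E = 69.64 GPa, ρ = 2730 kg/m³
  alloy W: E = 10.07 GPa, ρ = 724.0 kg/m³
  alloy P: E = 317.3 GPa, ρ = 3300 kg/m³
  alloy A: E = 119.3 GPa, ρ = 4450 kg/m³
  alloy F: E = 3.751 GPa, ρ = 1150 kg/m³
  alloy X: E = 4.068 GPa, ρ = 1312 kg/m³
  alloy B: E = 103.0 GPa, ρ = 8602 kg/m³
  alloy W: M = 2.98×10⁻³
  alloy P: M = 2.07×10⁻³
  alloy D: M = 1.51×10⁻³
  alloy F: M = 1.35×10⁻³
  alloy X: M = 1.22×10⁻³
  alloy A: M = 1.11×10⁻³
  alloy B: M = 0.545×10⁻³
Highest index: alloy W.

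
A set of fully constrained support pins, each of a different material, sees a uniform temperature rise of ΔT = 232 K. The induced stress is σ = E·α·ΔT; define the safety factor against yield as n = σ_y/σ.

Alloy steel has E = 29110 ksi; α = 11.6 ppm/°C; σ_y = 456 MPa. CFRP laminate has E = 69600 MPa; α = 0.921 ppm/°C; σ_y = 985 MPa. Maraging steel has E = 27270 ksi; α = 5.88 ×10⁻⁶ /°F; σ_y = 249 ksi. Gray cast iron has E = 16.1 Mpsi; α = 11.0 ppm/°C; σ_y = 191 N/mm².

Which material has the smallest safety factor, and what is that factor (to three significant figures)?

Per material, after unit conversion:
  alloy steel: E = 200.7, α = 11.6, σ_y = 456.0 → σ = 540 MPa, n = 0.844
  CFRP laminate: E = 69.60, α = 0.921, σ_y = 985.0 → σ = 14.9 MPa, n = 66.2
  maraging steel: E = 188.0, α = 10.6, σ_y = 1717 → σ = 462 MPa, n = 3.72
  gray cast iron: E = 111.0, α = 11.0, σ_y = 191.0 → σ = 283 MPa, n = 0.674
Gray cast iron has the lowest safety factor, n = 0.674.

gray cast iron, n = 0.674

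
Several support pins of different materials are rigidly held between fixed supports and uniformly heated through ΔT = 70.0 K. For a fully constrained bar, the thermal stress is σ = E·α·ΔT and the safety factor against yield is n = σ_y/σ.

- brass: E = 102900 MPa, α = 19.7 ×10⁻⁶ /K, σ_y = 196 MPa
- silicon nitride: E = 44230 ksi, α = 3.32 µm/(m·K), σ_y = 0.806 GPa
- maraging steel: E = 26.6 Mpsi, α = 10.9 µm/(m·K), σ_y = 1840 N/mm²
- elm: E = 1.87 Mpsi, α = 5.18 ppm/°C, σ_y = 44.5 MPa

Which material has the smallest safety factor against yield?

Per material, after unit conversion:
  brass: E = 102.9, α = 19.7, σ_y = 196.0 → σ = 142 MPa, n = 1.38
  silicon nitride: E = 305.0, α = 3.32, σ_y = 806.0 → σ = 70.9 MPa, n = 11.4
  maraging steel: E = 183.4, α = 10.9, σ_y = 1840 → σ = 140 MPa, n = 13.1
  elm: E = 12.89, α = 5.18, σ_y = 44.50 → σ = 4.68 MPa, n = 9.52
Smallest n: brass with n = 1.38.

brass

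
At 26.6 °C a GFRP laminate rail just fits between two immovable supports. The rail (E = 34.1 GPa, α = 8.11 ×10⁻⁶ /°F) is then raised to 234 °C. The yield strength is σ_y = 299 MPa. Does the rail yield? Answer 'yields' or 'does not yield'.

does not yield

α = 8.11×10⁻⁶/°F × 9/5 = 14.6×10⁻⁶/K.
ΔT = 207.4 K. Constrained thermal stress σ = E·α·ΔT = 34.10×10³ MPa × 14.6×10⁻⁶ × 207.4 = 103 MPa (compressive).
Compare to σ_y = 299 MPa: σ < σ_y, so it does not yield.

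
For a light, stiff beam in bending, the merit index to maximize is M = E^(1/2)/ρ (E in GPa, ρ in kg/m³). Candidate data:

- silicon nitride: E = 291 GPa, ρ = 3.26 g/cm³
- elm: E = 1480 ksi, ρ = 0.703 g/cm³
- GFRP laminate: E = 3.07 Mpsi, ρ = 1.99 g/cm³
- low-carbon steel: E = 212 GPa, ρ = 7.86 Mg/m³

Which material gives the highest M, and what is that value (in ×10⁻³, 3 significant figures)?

silicon nitride, M = 5.23×10⁻³

Normalizing units and computing the index:
  silicon nitride: E = 291.0 GPa, ρ = 3260 kg/m³
  elm: E = 10.20 GPa, ρ = 703.0 kg/m³
  GFRP laminate: E = 21.17 GPa, ρ = 1990 kg/m³
  low-carbon steel: E = 212.0 GPa, ρ = 7860 kg/m³
  silicon nitride: M = 5.23×10⁻³
  elm: M = 4.54×10⁻³
  GFRP laminate: M = 2.31×10⁻³
  low-carbon steel: M = 1.85×10⁻³
Highest index: silicon nitride.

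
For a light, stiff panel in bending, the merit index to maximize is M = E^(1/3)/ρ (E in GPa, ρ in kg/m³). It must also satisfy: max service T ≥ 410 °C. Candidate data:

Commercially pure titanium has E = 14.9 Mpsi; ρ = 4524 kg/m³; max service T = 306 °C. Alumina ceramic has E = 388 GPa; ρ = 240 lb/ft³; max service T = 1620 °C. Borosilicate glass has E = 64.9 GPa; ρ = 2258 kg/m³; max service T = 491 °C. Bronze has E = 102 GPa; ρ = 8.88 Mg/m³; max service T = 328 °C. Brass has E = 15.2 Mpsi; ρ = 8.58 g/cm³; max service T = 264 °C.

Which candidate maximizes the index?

alumina ceramic

Screen on constraints: max service T ≥ 410 °C. Survivors: alumina ceramic, borosilicate glass.
After converting to SI:
  alumina ceramic: E = 388.0 GPa, ρ = 3844 kg/m³
  borosilicate glass: E = 64.90 GPa, ρ = 2258 kg/m³
  alumina ceramic: M = 1.90×10⁻³
  borosilicate glass: M = 1.78×10⁻³
Highest index: alumina ceramic.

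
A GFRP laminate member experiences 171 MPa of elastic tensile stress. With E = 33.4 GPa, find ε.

5.12×10⁻³

ε = σ/E = 171 / 33400 = 5.12×10⁻³.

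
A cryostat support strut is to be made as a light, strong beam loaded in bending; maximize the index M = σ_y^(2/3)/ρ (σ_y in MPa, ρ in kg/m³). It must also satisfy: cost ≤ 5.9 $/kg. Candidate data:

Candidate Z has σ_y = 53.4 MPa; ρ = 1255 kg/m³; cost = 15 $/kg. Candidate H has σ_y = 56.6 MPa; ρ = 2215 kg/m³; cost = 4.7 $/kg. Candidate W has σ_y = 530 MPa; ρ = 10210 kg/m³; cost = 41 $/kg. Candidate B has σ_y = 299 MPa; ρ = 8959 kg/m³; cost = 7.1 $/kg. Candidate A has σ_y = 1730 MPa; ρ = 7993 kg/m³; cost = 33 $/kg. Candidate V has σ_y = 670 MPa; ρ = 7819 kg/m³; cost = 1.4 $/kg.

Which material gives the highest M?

Screen on constraints: cost ≤ 5.9 $/kg. Survivors: candidate H, candidate V.
Per-candidate index values:
  candidate V: M = 9.79×10⁻³
  candidate H: M = 6.66×10⁻³
The maximum is for candidate V.

candidate V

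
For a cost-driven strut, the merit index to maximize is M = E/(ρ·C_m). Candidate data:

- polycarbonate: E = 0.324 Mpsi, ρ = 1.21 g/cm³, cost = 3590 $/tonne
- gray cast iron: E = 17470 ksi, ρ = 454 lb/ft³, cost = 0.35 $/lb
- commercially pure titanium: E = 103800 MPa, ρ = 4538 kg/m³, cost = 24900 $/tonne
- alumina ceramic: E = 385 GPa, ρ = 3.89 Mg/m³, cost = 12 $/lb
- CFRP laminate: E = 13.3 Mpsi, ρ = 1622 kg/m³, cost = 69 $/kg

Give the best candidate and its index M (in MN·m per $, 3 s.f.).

Convert each candidate to consistent units, then evaluate M:
  polycarbonate: E = 2.234 GPa, ρ = 1210 kg/m³, cost = 3.590 $/kg
  gray cast iron: E = 120.5 GPa, ρ = 7272 kg/m³, cost = 0.7716 $/kg
  commercially pure titanium: E = 103.8 GPa, ρ = 4538 kg/m³, cost = 24.90 $/kg
  alumina ceramic: E = 385.0 GPa, ρ = 3890 kg/m³, cost = 26.46 $/kg
  CFRP laminate: E = 91.70 GPa, ρ = 1622 kg/m³, cost = 69.00 $/kg
  gray cast iron: M = 21.5 MN·m per $
  alumina ceramic: M = 3.74 MN·m per $
  commercially pure titanium: M = 0.919 MN·m per $
  CFRP laminate: M = 0.819 MN·m per $
  polycarbonate: M = 0.514 MN·m per $
Gray cast iron has the largest M.

gray cast iron, M = 21.5 MN·m per $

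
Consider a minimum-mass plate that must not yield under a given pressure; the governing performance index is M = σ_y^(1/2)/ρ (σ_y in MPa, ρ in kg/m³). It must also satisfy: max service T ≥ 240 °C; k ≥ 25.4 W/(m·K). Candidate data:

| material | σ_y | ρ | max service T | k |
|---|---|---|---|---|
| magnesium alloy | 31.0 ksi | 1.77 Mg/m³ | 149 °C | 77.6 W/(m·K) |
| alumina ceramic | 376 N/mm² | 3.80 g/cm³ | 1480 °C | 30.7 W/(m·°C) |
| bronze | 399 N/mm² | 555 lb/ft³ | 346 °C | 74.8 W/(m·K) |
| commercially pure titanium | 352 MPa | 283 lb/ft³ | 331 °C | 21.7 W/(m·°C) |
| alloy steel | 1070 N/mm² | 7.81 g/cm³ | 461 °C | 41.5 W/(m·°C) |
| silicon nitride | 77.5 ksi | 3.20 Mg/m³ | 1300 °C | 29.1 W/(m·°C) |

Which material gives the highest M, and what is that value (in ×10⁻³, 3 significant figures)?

silicon nitride, M = 7.22×10⁻³

Screen on constraints: max service T ≥ 240 °C; k ≥ 25.4 W/(m·K). Survivors: alumina ceramic, bronze, alloy steel, silicon nitride.
Putting every candidate on a common basis:
  alumina ceramic: σ_y = 376.0 MPa, ρ = 3800 kg/m³
  bronze: σ_y = 399.0 MPa, ρ = 8890 kg/m³
  alloy steel: σ_y = 1070 MPa, ρ = 7810 kg/m³
  silicon nitride: σ_y = 534.3 MPa, ρ = 3200 kg/m³
  silicon nitride: M = 7.22×10⁻³
  alumina ceramic: M = 5.10×10⁻³
  alloy steel: M = 4.19×10⁻³
  bronze: M = 2.25×10⁻³
Silicon nitride has the largest M.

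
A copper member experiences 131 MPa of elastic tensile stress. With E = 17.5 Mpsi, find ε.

1.09×10⁻³

E = 17.5 Mpsi = 120.7 GPa = 120700 MPa.
ε = σ/E = 131 / 120700 = 1.09×10⁻³.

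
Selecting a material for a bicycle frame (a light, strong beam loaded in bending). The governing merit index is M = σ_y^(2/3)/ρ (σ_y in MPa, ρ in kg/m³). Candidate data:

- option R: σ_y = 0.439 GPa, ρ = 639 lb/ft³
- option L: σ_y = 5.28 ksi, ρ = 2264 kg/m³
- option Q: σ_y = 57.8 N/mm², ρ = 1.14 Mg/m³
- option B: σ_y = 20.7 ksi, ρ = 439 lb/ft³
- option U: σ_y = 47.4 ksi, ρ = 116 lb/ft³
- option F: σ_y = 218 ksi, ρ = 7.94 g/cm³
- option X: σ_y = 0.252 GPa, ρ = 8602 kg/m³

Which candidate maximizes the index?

Putting every candidate on a common basis:
  option R: σ_y = 439.0 MPa, ρ = 10240 kg/m³
  option L: σ_y = 36.40 MPa, ρ = 2264 kg/m³
  option Q: σ_y = 57.80 MPa, ρ = 1140 kg/m³
  option B: σ_y = 142.7 MPa, ρ = 7032 kg/m³
  option U: σ_y = 326.8 MPa, ρ = 1858 kg/m³
  option F: σ_y = 1503 MPa, ρ = 7940 kg/m³
  option X: σ_y = 252.0 MPa, ρ = 8602 kg/m³
  option U: M = 25.5×10⁻³
  option F: M = 16.5×10⁻³
  option Q: M = 13.1×10⁻³
  option R: M = 5.64×10⁻³
  option L: M = 4.85×10⁻³
  option X: M = 4.64×10⁻³
  option B: M = 3.88×10⁻³
Option U has the largest M.

option U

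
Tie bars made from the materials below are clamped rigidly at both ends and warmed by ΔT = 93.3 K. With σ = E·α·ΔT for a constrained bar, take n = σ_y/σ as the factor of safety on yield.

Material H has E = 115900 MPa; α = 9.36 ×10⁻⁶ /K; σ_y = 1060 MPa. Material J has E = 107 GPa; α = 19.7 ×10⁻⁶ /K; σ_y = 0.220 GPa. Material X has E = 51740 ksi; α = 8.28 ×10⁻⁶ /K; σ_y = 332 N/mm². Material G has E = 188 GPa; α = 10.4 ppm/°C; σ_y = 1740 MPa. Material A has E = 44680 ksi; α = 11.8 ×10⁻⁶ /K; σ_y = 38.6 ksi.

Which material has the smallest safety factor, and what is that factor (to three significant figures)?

material A, n = 0.785

Per material, after unit conversion:
  material H: E = 115.9, α = 9.36, σ_y = 1060 → σ = 101 MPa, n = 10.5
  material J: E = 107.0, α = 19.7, σ_y = 220.0 → σ = 197 MPa, n = 1.12
  material X: E = 356.7, α = 8.28, σ_y = 332.0 → σ = 276 MPa, n = 1.20
  material G: E = 188.0, α = 10.4, σ_y = 1740 → σ = 182 MPa, n = 9.54
  material A: E = 308.1, α = 11.8, σ_y = 266.1 → σ = 339 MPa, n = 0.785
Material A has the lowest safety factor, n = 0.785.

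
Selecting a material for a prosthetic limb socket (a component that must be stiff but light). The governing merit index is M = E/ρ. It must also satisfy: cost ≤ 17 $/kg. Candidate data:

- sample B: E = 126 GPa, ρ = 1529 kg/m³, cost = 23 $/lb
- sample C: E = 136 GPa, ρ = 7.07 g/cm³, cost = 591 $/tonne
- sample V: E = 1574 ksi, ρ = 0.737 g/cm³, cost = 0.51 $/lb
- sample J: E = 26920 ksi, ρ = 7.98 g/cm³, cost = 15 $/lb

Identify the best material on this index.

Screen on constraints: cost ≤ 17 $/kg. Survivors: sample C, sample V.
Putting every candidate on a common basis:
  sample C: E = 136.0 GPa, ρ = 7070 kg/m³
  sample V: E = 10.85 GPa, ρ = 737.0 kg/m³
  sample C: M = 19.2 MN·m/kg
  sample V: M = 14.7 MN·m/kg
Sample C has the largest M.

sample C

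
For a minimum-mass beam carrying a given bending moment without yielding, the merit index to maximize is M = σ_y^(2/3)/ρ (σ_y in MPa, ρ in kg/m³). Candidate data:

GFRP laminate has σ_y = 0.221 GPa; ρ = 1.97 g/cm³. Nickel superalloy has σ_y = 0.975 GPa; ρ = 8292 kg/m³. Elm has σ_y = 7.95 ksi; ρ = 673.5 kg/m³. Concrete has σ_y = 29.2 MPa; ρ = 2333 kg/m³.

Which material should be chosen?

Putting every candidate on a common basis:
  GFRP laminate: σ_y = 221.0 MPa, ρ = 1970 kg/m³
  nickel superalloy: σ_y = 975.0 MPa, ρ = 8292 kg/m³
  elm: σ_y = 54.81 MPa, ρ = 673.5 kg/m³
  concrete: σ_y = 29.20 MPa, ρ = 2333 kg/m³
  elm: M = 21.4×10⁻³
  GFRP laminate: M = 18.6×10⁻³
  nickel superalloy: M = 11.9×10⁻³
  concrete: M = 4.06×10⁻³
Elm has the largest M.

elm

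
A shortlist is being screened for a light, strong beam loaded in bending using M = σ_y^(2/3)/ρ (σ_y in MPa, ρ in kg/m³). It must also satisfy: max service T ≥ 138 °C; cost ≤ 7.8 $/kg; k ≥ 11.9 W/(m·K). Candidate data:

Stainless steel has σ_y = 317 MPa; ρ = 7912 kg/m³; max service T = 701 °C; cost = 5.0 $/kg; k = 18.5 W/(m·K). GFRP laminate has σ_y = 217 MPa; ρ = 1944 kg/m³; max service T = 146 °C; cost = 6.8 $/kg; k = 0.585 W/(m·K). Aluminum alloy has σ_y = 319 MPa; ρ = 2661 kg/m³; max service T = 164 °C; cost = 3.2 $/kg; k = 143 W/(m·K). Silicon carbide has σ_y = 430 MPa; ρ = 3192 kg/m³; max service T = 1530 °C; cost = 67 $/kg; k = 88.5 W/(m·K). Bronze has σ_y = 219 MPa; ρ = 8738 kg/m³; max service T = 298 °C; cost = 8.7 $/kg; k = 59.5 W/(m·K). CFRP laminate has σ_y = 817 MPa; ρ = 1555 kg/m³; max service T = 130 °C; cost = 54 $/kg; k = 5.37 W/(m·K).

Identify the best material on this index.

aluminum alloy

Screen on constraints: max service T ≥ 138 °C; cost ≤ 7.8 $/kg; k ≥ 11.9 W/(m·K). Survivors: stainless steel, aluminum alloy.
Per-candidate index values:
  aluminum alloy: M = 17.5×10⁻³
  stainless steel: M = 5.88×10⁻³
Highest index: aluminum alloy.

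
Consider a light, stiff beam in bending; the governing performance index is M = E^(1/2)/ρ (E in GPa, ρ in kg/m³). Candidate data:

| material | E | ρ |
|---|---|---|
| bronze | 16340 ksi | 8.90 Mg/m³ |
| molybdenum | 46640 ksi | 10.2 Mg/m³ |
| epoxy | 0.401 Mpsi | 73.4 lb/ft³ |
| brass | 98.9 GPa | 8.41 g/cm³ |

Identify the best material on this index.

molybdenum

Normalizing units and computing the index:
  bronze: E = 112.7 GPa, ρ = 8900 kg/m³
  molybdenum: E = 321.6 GPa, ρ = 10200 kg/m³
  epoxy: E = 2.765 GPa, ρ = 1176 kg/m³
  brass: E = 98.90 GPa, ρ = 8410 kg/m³
  molybdenum: M = 1.76×10⁻³
  epoxy: M = 1.41×10⁻³
  bronze: M = 1.19×10⁻³
  brass: M = 1.18×10⁻³
Molybdenum has the largest M.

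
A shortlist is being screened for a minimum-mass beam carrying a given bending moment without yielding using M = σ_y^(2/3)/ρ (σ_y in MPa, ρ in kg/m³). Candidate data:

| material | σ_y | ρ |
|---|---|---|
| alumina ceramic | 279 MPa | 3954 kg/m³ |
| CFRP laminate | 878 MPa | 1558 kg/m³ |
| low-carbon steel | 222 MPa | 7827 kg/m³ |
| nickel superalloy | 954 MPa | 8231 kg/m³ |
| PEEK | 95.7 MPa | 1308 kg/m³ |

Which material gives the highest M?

CFRP laminate

Evaluate M for each candidate:
  CFRP laminate: M = 58.9×10⁻³
  PEEK: M = 16.0×10⁻³
  nickel superalloy: M = 11.8×10⁻³
  alumina ceramic: M = 10.8×10⁻³
  low-carbon steel: M = 4.68×10⁻³
The maximum is for CFRP laminate.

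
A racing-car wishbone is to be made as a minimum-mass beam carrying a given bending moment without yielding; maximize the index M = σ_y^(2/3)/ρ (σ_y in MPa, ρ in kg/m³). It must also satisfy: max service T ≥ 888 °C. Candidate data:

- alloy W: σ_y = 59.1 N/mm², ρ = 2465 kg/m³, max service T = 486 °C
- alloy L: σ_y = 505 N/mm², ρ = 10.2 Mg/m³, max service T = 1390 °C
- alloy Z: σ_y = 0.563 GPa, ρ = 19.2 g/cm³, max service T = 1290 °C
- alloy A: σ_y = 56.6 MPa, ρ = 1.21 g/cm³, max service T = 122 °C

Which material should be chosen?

Screen on constraints: max service T ≥ 888 °C. Survivors: alloy L, alloy Z.
Normalizing units and computing the index:
  alloy L: σ_y = 505.0 MPa, ρ = 10200 kg/m³
  alloy Z: σ_y = 563.0 MPa, ρ = 19200 kg/m³
  alloy L: M = 6.22×10⁻³
  alloy Z: M = 3.55×10⁻³
Alloy L has the largest M.

alloy L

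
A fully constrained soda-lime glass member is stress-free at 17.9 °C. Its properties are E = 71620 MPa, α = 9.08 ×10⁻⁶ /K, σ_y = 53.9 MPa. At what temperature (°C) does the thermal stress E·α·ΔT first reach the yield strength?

E = 71620 MPa = 71.62 GPa.
E·α·ΔT = 53.90 MPa ⇒ ΔT = 53.90 / (71.62×10³ × 9.08×10⁻⁶) = 82.88 K.
T = 17.9 + 82.88 = 100.8 °C.

101 °C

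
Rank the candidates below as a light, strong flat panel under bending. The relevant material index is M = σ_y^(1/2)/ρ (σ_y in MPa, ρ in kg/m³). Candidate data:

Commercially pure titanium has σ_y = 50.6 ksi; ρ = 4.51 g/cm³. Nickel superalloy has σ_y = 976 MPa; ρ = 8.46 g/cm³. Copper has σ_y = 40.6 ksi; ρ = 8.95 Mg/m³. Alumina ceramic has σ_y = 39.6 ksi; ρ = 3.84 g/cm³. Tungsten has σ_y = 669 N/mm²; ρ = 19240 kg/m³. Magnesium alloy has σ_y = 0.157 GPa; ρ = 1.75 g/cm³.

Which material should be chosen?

magnesium alloy

After converting to SI:
  commercially pure titanium: σ_y = 348.9 MPa, ρ = 4510 kg/m³
  nickel superalloy: σ_y = 976.0 MPa, ρ = 8460 kg/m³
  copper: σ_y = 279.9 MPa, ρ = 8950 kg/m³
  alumina ceramic: σ_y = 273.0 MPa, ρ = 3840 kg/m³
  tungsten: σ_y = 669.0 MPa, ρ = 19240 kg/m³
  magnesium alloy: σ_y = 157.0 MPa, ρ = 1750 kg/m³
  magnesium alloy: M = 7.16×10⁻³
  alumina ceramic: M = 4.30×10⁻³
  commercially pure titanium: M = 4.14×10⁻³
  nickel superalloy: M = 3.69×10⁻³
  copper: M = 1.87×10⁻³
  tungsten: M = 1.34×10⁻³
Magnesium alloy has the largest M.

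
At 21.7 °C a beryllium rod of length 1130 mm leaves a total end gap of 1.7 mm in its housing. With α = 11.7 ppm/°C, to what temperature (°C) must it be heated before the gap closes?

α·L₀·ΔT = 1.7 mm ⇒ ΔT = 1.7 / (11.7×10⁻⁶ × 1130.0) = 128.6 K.
T = 21.7 + 128.6 = 150.3 °C.

150 °C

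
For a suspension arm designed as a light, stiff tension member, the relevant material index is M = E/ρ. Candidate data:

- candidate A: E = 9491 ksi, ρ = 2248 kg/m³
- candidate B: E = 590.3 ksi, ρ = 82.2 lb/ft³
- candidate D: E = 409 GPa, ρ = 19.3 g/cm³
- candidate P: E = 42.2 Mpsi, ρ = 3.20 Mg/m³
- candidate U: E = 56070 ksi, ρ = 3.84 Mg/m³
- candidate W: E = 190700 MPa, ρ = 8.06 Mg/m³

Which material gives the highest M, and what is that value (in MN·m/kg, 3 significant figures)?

After converting to SI:
  candidate A: E = 65.44 GPa, ρ = 2248 kg/m³
  candidate B: E = 4.070 GPa, ρ = 1317 kg/m³
  candidate D: E = 409.0 GPa, ρ = 19300 kg/m³
  candidate P: E = 291.0 GPa, ρ = 3200 kg/m³
  candidate U: E = 386.6 GPa, ρ = 3840 kg/m³
  candidate W: E = 190.7 GPa, ρ = 8060 kg/m³
  candidate U: M = 101 MN·m/kg
  candidate P: M = 90.9 MN·m/kg
  candidate A: M = 29.1 MN·m/kg
  candidate W: M = 23.7 MN·m/kg
  candidate D: M = 21.2 MN·m/kg
  candidate B: M = 3.09 MN·m/kg
Highest index: candidate U.

candidate U, M = 101 MN·m/kg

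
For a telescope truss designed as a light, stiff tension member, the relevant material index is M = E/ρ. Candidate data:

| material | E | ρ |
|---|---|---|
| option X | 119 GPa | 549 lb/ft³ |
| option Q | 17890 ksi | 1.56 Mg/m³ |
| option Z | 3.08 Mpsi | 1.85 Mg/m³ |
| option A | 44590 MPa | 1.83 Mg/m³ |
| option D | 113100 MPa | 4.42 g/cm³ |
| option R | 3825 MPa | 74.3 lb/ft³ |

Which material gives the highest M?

option Q

Putting every candidate on a common basis:
  option X: E = 119.0 GPa, ρ = 8794 kg/m³
  option Q: E = 123.3 GPa, ρ = 1560 kg/m³
  option Z: E = 21.24 GPa, ρ = 1850 kg/m³
  option A: E = 44.59 GPa, ρ = 1830 kg/m³
  option D: E = 113.1 GPa, ρ = 4420 kg/m³
  option R: E = 3.825 GPa, ρ = 1190 kg/m³
  option Q: M = 79.1 MN·m/kg
  option D: M = 25.6 MN·m/kg
  option A: M = 24.4 MN·m/kg
  option X: M = 13.5 MN·m/kg
  option Z: M = 11.5 MN·m/kg
  option R: M = 3.21 MN·m/kg
Option Q ranks first.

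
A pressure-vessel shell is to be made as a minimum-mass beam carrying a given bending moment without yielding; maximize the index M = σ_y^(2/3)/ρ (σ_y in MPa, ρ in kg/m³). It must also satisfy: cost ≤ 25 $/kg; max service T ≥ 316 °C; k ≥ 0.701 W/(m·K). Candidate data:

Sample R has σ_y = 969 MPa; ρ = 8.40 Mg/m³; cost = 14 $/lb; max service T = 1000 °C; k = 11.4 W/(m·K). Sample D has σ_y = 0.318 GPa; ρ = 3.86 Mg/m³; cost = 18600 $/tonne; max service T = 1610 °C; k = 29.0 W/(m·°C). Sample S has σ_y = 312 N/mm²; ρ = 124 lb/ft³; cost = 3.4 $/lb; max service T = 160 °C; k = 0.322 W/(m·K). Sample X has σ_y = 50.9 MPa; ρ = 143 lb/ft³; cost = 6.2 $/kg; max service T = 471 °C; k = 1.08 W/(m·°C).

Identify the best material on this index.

Screen on constraints: cost ≤ 25 $/kg; max service T ≥ 316 °C; k ≥ 0.701 W/(m·K). Survivors: sample D, sample X.
Normalizing units and computing the index:
  sample D: σ_y = 318.0 MPa, ρ = 3860 kg/m³
  sample X: σ_y = 50.90 MPa, ρ = 2291 kg/m³
  sample D: M = 12.1×10⁻³
  sample X: M = 6.00×10⁻³
The maximum is for sample D.

sample D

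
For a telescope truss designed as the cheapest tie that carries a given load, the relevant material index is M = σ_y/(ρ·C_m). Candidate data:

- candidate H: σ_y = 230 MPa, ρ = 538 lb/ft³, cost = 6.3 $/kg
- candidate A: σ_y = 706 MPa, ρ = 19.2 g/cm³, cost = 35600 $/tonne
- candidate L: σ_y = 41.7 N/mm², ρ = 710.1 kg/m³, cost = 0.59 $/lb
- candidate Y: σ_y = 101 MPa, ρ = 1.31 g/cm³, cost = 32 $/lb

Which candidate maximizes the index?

Normalizing units and computing the index:
  candidate H: σ_y = 230.0 MPa, ρ = 8618 kg/m³, cost = 6.300 $/kg
  candidate A: σ_y = 706.0 MPa, ρ = 19200 kg/m³, cost = 35.60 $/kg
  candidate L: σ_y = 41.70 MPa, ρ = 710.1 kg/m³, cost = 1.301 $/kg
  candidate Y: σ_y = 101.0 MPa, ρ = 1310 kg/m³, cost = 70.55 $/kg
  candidate L: M = 45.1 kN·m per $
  candidate H: M = 4.24 kN·m per $
  candidate Y: M = 1.09 kN·m per $
  candidate A: M = 1.03 kN·m per $
Candidate L has the largest M.

candidate L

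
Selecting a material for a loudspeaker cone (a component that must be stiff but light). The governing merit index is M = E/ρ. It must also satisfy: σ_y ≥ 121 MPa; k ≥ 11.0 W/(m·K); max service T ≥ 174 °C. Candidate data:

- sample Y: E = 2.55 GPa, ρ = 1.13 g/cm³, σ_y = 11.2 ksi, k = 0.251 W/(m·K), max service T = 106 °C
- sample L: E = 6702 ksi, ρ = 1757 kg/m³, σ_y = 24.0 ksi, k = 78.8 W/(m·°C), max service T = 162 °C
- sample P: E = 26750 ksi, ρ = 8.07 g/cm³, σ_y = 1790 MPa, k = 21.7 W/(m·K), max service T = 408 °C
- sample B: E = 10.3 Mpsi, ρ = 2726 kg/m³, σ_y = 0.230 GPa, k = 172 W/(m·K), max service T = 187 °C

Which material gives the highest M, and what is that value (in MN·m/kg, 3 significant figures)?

sample B, M = 26.1 MN·m/kg

Screen on constraints: σ_y ≥ 121 MPa; k ≥ 11.0 W/(m·K); max service T ≥ 174 °C. Survivors: sample P, sample B.
After converting to SI:
  sample P: E = 184.4 GPa, ρ = 8070 kg/m³
  sample B: E = 71.02 GPa, ρ = 2726 kg/m³
  sample B: M = 26.1 MN·m/kg
  sample P: M = 22.9 MN·m/kg
Sample B ranks first.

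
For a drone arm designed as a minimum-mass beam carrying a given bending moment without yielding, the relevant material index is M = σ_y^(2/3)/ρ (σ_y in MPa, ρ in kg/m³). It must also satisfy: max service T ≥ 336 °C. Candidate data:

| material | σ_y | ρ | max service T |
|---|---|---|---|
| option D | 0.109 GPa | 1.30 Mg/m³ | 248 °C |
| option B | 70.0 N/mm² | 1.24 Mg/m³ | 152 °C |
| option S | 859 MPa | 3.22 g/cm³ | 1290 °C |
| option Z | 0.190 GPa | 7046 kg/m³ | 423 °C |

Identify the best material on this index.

option S

Screen on constraints: max service T ≥ 336 °C. Survivors: option S, option Z.
In SI units:
  option S: σ_y = 859.0 MPa, ρ = 3220 kg/m³
  option Z: σ_y = 190.0 MPa, ρ = 7046 kg/m³
  option S: M = 28.1×10⁻³
  option Z: M = 4.69×10⁻³
Highest index: option S.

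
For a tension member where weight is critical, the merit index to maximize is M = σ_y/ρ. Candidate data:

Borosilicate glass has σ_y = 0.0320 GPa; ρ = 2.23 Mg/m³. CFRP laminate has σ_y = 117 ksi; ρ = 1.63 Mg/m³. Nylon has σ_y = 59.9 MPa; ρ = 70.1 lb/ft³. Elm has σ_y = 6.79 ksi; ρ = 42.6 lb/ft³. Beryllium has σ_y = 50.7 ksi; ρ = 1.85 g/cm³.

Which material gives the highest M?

Convert each candidate to consistent units, then evaluate M:
  borosilicate glass: σ_y = 32.00 MPa, ρ = 2230 kg/m³
  CFRP laminate: σ_y = 806.7 MPa, ρ = 1630 kg/m³
  nylon: σ_y = 59.90 MPa, ρ = 1123 kg/m³
  elm: σ_y = 46.82 MPa, ρ = 682.4 kg/m³
  beryllium: σ_y = 349.6 MPa, ρ = 1850 kg/m³
  CFRP laminate: M = 495 kN·m/kg
  beryllium: M = 189 kN·m/kg
  elm: M = 68.6 kN·m/kg
  nylon: M = 53.3 kN·m/kg
  borosilicate glass: M = 14.3 kN·m/kg
Highest index: CFRP laminate.

CFRP laminate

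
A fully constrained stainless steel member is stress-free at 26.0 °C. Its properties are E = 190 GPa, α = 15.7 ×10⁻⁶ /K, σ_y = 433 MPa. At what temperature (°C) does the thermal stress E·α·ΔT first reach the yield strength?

E·α·ΔT = 433.0 MPa ⇒ ΔT = 433.0 / (190.0×10³ × 15.7×10⁻⁶) = 145.2 K.
T = 26.0 + 145.2 = 171.2 °C.

171 °C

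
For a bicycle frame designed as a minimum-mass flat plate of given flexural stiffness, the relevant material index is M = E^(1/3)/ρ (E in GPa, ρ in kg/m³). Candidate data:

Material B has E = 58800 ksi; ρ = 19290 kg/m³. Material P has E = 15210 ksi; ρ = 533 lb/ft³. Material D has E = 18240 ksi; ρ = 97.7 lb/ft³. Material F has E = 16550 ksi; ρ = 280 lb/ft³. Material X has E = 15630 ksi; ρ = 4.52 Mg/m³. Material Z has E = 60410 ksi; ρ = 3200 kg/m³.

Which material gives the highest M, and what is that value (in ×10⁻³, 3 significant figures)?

In SI units:
  material B: E = 405.4 GPa, ρ = 19290 kg/m³
  material P: E = 104.9 GPa, ρ = 8538 kg/m³
  material D: E = 125.8 GPa, ρ = 1565 kg/m³
  material F: E = 114.1 GPa, ρ = 4485 kg/m³
  material X: E = 107.8 GPa, ρ = 4520 kg/m³
  material Z: E = 416.5 GPa, ρ = 3200 kg/m³
  material D: M = 3.20×10⁻³
  material Z: M = 2.33×10⁻³
  material F: M = 1.08×10⁻³
  material X: M = 1.05×10⁻³
  material P: M = 0.552×10⁻³
  material B: M = 0.384×10⁻³
Highest index: material D.

material D, M = 3.20×10⁻³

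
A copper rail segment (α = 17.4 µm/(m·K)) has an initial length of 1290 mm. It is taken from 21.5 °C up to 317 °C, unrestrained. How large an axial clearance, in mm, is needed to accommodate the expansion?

6.63 mm

ΔT = 317 − 21.5 = 295.5 K.
ΔL = α·L₀·ΔT = 17.4×10⁻⁶ × 1290 mm × 295.5 K = 6.63 mm.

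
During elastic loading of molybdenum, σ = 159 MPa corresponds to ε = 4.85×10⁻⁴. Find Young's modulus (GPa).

E = σ/ε = 159 MPa / 4.85×10⁻⁴ = 327800 MPa = 328 GPa.

328 GPa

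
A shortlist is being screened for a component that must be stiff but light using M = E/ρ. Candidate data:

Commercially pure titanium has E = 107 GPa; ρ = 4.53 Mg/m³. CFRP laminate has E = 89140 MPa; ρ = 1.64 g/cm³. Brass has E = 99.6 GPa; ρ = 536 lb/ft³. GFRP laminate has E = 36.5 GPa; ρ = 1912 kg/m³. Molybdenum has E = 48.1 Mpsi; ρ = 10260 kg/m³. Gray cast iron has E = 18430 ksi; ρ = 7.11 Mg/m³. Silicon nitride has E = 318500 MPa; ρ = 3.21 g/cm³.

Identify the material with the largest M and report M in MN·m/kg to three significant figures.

silicon nitride, M = 99.2 MN·m/kg

Convert each candidate to consistent units, then evaluate M:
  commercially pure titanium: E = 107.0 GPa, ρ = 4530 kg/m³
  CFRP laminate: E = 89.14 GPa, ρ = 1640 kg/m³
  brass: E = 99.60 GPa, ρ = 8586 kg/m³
  GFRP laminate: E = 36.50 GPa, ρ = 1912 kg/m³
  molybdenum: E = 331.6 GPa, ρ = 10260 kg/m³
  gray cast iron: E = 127.1 GPa, ρ = 7110 kg/m³
  silicon nitride: E = 318.5 GPa, ρ = 3210 kg/m³
  silicon nitride: M = 99.2 MN·m/kg
  CFRP laminate: M = 54.4 MN·m/kg
  molybdenum: M = 32.3 MN·m/kg
  commercially pure titanium: M = 23.6 MN·m/kg
  GFRP laminate: M = 19.1 MN·m/kg
  gray cast iron: M = 17.9 MN·m/kg
  brass: M = 11.6 MN·m/kg
Silicon nitride has the largest M.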